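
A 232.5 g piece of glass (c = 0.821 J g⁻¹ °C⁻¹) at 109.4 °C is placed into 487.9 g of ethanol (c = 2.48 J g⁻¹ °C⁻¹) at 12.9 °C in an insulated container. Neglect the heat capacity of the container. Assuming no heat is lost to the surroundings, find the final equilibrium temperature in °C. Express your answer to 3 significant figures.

Heat lost by glass = heat gained by ethanol.
(232.5)(0.821)(109.4 − T) = (487.9)(2.48)(T − 12.9)
190.8825 (109.4 − T) = 1209.992 (T − 12.9)
20883 − 190.8825 T = 1209.992 T − 15609
36492 = 1400.8745 T
T = 26.049 °C

T_f = 26.0 °C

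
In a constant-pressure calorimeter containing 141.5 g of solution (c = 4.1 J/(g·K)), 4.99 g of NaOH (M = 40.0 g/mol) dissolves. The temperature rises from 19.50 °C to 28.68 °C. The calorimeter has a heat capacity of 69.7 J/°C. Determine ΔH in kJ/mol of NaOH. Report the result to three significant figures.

|ΔT| = |28.68 − 19.50| = 9.18 °C
|q_surr| = (141.5 × 4.1 + 69.7) × 9.18 = 649.85 × 9.18 = 5966 J
n(NaOH) = 4.99 / 40.0 = 0.1248 mol
Temperature rose, so q_rxn = −|q_surr| = -5.966 kJ
ΔH = q_rxn / n = -47.80 kJ/mol

ΔH = -47.8 kJ/mol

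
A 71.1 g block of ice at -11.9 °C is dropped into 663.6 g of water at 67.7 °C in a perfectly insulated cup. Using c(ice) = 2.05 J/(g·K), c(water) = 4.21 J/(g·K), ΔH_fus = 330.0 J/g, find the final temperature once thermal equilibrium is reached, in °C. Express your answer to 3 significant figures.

T_f = 53.0 °C

Heat to bring ice to 0 °C and melt it: q₁ = 71.1×2.05×11.9 + 71.1×330.0 = 25197 J
Heat the water can supply cooling to 0 °C: 663.6×4.21×67.7 = 189137 J > q₁, so all ice melts.
Energy balance: 663.6×4.21×(67.7 − T) = 25197 + 71.1×4.21×(T − 0)
2793.756(67.7 − T) = 25197 + 299.331 T
189137 − 25197 = 3093.087 T
T = 163940 / 3093.087 = 53.00 °C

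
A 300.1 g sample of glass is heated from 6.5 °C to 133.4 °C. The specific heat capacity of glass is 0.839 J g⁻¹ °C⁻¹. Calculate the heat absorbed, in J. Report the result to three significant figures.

q = m c ΔT = 300.1 × 0.839 × (133.4 − 6.5)
q = 300.1 × 0.839 × 126.9 = 31950 J

q = 32000 J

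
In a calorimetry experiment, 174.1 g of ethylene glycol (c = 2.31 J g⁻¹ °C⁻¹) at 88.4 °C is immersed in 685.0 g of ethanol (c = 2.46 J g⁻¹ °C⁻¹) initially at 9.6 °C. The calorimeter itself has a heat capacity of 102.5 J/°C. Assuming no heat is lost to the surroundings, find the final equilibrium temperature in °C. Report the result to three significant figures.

T_f = 24.1 °C

Heat lost by ethylene glycol = heat gained by ethanol + calorimeter.
(174.1)(2.31)(88.4 − T) = [(685.0)(2.46) + 102.5](T − 9.6)
402.171 (88.4 − T) = 1787.6 (T − 9.6)
35552 − 402.171 T = 1787.6 T − 17161
52713 = 2189.771 T
T = 24.07 °C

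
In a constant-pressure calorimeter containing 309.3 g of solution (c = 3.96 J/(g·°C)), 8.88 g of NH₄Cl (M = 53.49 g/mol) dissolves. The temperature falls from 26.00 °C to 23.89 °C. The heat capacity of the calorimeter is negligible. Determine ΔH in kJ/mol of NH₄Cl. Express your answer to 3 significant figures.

ΔH = 15.6 kJ/mol

|ΔT| = |23.89 − 26.00| = 2.11 °C
|q_surr| = (309.3 × 3.96) × 2.11 = 1224.828 × 2.11 = 2584 J
n(NH₄Cl) = 8.88 / 53.49 = 0.1660 mol
Temperature fell, so q_rxn = +|q_surr| = 2.584 kJ
ΔH = q_rxn / n = 15.57 kJ/mol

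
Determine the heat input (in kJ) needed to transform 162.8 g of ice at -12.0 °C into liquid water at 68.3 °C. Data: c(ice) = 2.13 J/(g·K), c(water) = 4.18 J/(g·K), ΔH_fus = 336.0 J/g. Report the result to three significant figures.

q1 (heat ice -12.0→0.0 °C): 162.8 × 2.13 × 12.0 = 4161 J
q2 (melt at 0 °C): 162.8 × 336.0 = 54701 J
q3 (heat water 0.0→68.3 °C): 162.8 × 4.18 × 68.3 = 46478 J
Total: 4161 + 54701 + 46478 = 105340 J = 105 kJ

q = 105 kJ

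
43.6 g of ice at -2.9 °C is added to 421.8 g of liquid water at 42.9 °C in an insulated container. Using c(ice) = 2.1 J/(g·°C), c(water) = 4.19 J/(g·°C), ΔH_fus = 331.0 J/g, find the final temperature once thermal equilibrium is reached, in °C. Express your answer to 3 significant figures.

T_f = 31.3 °C

Heat to bring ice to 0 °C and melt it: q₁ = 43.6×2.1×2.9 + 43.6×331.0 = 14697 J
Heat the water can supply cooling to 0 °C: 421.8×4.19×42.9 = 75819.0 J > q₁, so all ice melts.
Energy balance: 421.8×4.19×(42.9 − T) = 14697 + 43.6×4.19×(T − 0)
1767.342(42.9 − T) = 14697 + 182.684 T
75819.0 − 14697 = 1950.026 T
T = 61122.0 / 1950.026 = 31.34 °C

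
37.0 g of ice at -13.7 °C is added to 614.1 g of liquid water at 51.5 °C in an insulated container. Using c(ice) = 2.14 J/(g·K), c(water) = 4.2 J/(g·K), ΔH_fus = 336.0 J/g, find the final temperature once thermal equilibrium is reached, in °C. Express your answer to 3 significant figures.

T_f = 43.6 °C

Heat to bring ice to 0 °C and melt it: q₁ = 37.0×2.14×13.7 + 37.0×336.0 = 13517 J
Heat the water can supply cooling to 0 °C: 614.1×4.2×51.5 = 132830 J > q₁, so all ice melts.
Energy balance: 614.1×4.2×(51.5 − T) = 13517 + 37.0×4.2×(T − 0)
2579.22(51.5 − T) = 13517 + 155.4 T
132830 − 13517 = 2734.62 T
T = 119313 / 2734.62 = 43.63 °C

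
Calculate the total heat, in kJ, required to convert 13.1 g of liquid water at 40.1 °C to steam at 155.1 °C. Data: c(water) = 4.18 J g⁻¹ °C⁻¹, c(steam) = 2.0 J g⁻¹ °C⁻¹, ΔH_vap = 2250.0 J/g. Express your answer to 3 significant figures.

q1 (heat water 40.1→100.0 °C): 13.1 × 4.18 × 59.9 = 3280 J
q2 (vaporize at 100 °C): 13.1 × 2250.0 = 29475 J
q3 (heat steam 100.0→155.1 °C): 13.1 × 2.0 × 55.1 = 1444 J
Total: 3280 + 29475 + 1444 = 34199 J = 34.2 kJ

q = 34.2 kJ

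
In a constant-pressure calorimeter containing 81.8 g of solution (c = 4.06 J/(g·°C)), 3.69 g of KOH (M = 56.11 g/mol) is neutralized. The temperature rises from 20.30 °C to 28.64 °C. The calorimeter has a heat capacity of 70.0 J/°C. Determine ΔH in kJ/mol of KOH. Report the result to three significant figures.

|ΔT| = |28.64 − 20.30| = 8.34 °C
|q_surr| = (81.8 × 4.06 + 70.0) × 8.34 = 402.108 × 8.34 = 3354 J
n(KOH) = 3.69 / 56.11 = 0.06576 mol
Temperature rose, so q_rxn = −|q_surr| = -3.354 kJ
ΔH = q_rxn / n = -51.00 kJ/mol

ΔH = -51.0 kJ/mol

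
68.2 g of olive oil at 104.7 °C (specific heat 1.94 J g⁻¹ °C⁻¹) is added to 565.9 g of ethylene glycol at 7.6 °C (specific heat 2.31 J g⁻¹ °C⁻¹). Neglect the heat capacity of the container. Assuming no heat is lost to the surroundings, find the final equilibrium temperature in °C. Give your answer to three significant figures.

T_f = 16.5 °C

Heat lost by olive oil = heat gained by ethylene glycol.
(68.2)(1.94)(104.7 − T) = (565.9)(2.31)(T − 7.6)
132.308 (104.7 − T) = 1307.229 (T − 7.6)
13853 − 132.308 T = 1307.229 T − 9934.9
23787.9 = 1439.537 T
T = 16.52 °C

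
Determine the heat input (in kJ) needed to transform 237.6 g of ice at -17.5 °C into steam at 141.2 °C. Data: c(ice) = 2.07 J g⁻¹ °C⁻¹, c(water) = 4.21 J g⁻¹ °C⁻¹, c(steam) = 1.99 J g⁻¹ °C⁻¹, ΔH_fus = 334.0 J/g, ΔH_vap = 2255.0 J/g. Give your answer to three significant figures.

q = 743 kJ

q1 (heat ice -17.5→0.0 °C): 237.6 × 2.07 × 17.5 = 8607 J
q2 (melt at 0 °C): 237.6 × 334.0 = 79358 J
q3 (heat water 0.0→100.0 °C): 237.6 × 4.21 × 100.0 = 100030 J
q4 (vaporize at 100 °C): 237.6 × 2255.0 = 535788 J
q5 (heat steam 100.0→141.2 °C): 237.6 × 1.99 × 41.2 = 19480 J
Total: 8607 + 79358 + 100030 + 535788 + 19480 = 743263 J = 743 kJ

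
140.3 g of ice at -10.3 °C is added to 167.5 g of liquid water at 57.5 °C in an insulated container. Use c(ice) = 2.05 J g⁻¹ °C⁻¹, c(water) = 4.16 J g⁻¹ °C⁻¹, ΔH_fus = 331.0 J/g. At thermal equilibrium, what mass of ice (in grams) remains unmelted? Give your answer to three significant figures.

Heat to warm all ice to 0 °C: 140.3×2.05×10.3 = 2962.4 J
Heat released by water cooling to 0 °C: 167.5×4.16×57.5 = 40066 J
40066 J < 2962.4 + 140.3×331.0 = 49401.7 J, so not all ice melts; final T = 0 °C.
Heat left for melting: 40066 − 2962.4 = 37103.6 J
Mass melted = 37103.6 / 331.0 = 112.1 g
Ice remaining = 140.3 − 112.1 = 28.2 g

m_ice remaining = 28.2 g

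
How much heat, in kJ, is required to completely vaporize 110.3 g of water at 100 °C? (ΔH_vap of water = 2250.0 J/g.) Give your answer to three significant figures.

q = 248 kJ

q = m × ΔH_vap = 110.3 × 2250.0 = 248200 J = 248 kJ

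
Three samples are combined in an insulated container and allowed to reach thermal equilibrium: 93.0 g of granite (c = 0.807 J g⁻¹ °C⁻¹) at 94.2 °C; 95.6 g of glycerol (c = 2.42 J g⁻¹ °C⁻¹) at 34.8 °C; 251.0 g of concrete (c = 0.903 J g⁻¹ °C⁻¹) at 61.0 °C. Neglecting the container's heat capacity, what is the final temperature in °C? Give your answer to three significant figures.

T_f = 54.3 °C

Σ mᵢcᵢ(T − Tᵢ) = 0  ⇒  T = Σ mᵢcᵢTᵢ / Σ mᵢcᵢ
Σ mᵢcᵢ = 93.0×0.807 + 95.6×2.42 + 251.0×0.903 = 533.056
Σ mᵢcᵢTᵢ = 75.051×94.2 + 231.352×34.8 + 226.653×61.0 = 28947
T = 28947 / 533.056 = 54.30 °C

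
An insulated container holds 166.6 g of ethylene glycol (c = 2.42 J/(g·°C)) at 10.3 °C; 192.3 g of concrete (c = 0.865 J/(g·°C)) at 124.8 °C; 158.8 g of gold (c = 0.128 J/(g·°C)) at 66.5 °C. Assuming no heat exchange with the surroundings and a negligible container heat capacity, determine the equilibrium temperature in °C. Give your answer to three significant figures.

T_f = 44.5 °C

Σ mᵢcᵢ(T − Tᵢ) = 0  ⇒  T = Σ mᵢcᵢTᵢ / Σ mᵢcᵢ
Σ mᵢcᵢ = 166.6×2.42 + 192.3×0.865 + 158.8×0.128 = 589.8379
Σ mᵢcᵢTᵢ = 403.172×10.3 + 166.3395×124.8 + 20.3264×66.5 = 26264
T = 26264 / 589.8379 = 44.53 °C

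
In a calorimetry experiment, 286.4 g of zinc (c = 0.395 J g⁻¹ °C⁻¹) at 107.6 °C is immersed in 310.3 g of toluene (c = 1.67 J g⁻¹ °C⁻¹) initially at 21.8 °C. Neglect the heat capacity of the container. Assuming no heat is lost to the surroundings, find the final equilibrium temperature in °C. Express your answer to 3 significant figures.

Heat lost by zinc = heat gained by toluene.
(286.4)(0.395)(107.6 − T) = (310.3)(1.67)(T − 21.8)
113.128 (107.6 − T) = 518.201 (T − 21.8)
12173 − 113.128 T = 518.201 T − 11297
23470 = 631.329 T
T = 37.18 °C

T_f = 37.2 °C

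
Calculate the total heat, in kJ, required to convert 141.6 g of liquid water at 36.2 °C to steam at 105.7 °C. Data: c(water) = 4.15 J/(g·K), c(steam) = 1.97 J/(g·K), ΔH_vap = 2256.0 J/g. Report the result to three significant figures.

q1 (heat water 36.2→100.0 °C): 141.6 × 4.15 × 63.8 = 37491 J
q2 (vaporize at 100 °C): 141.6 × 2256.0 = 319450 J
q3 (heat steam 100.0→105.7 °C): 141.6 × 1.97 × 5.7 = 1590 J
Total: 37491 + 319450 + 1590 = 358531 J = 359 kJ

q = 359 kJ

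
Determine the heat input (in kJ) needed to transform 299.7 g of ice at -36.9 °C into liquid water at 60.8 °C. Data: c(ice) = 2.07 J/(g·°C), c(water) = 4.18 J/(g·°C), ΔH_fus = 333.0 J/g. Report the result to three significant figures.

q1 (heat ice -36.9→0.0 °C): 299.7 × 2.07 × 36.9 = 22892 J
q2 (melt at 0 °C): 299.7 × 333.0 = 99800 J
q3 (heat water 0.0→60.8 °C): 299.7 × 4.18 × 60.8 = 76167 J
Total: 22892 + 99800 + 76167 = 198859 J = 199 kJ

q = 199 kJ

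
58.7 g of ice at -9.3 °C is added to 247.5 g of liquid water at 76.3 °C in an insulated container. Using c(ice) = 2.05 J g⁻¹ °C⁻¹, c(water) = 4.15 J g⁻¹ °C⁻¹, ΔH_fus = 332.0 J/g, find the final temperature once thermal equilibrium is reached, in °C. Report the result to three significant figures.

T_f = 45.5 °C

Heat to bring ice to 0 °C and melt it: q₁ = 58.7×2.05×9.3 + 58.7×332.0 = 20608 J
Heat the water can supply cooling to 0 °C: 247.5×4.15×76.3 = 78369.6 J > q₁, so all ice melts.
Energy balance: 247.5×4.15×(76.3 − T) = 20608 + 58.7×4.15×(T − 0)
1027.125(76.3 − T) = 20608 + 243.605 T
78369.6 − 20608 = 1270.730 T
T = 57761.6 / 1270.730 = 45.46 °C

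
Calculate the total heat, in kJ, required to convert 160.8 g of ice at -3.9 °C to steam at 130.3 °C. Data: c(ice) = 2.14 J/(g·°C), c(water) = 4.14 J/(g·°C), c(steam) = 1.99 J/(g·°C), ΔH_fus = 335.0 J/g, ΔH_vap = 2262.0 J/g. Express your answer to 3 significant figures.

q = 495 kJ

q1 (heat ice -3.9→0.0 °C): 160.8 × 2.14 × 3.9 = 1342 J
q2 (melt at 0 °C): 160.8 × 335.0 = 53868 J
q3 (heat water 0.0→100.0 °C): 160.8 × 4.14 × 100.0 = 66571 J
q4 (vaporize at 100 °C): 160.8 × 2262.0 = 363730 J
q5 (heat steam 100.0→130.3 °C): 160.8 × 1.99 × 30.3 = 9696 J
Total: 1342 + 53868 + 66571 + 363730 + 9696 = 495207 J = 495 kJ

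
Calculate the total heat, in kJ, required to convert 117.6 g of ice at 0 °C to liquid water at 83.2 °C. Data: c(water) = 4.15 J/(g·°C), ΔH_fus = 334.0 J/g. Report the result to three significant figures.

q = 79.9 kJ

q1 (melt at 0 °C): 117.6 × 334.0 = 39278 J
q2 (heat water 0.0→83.2 °C): 117.6 × 4.15 × 83.2 = 40605 J
Total: 39278 + 40605 = 79883 J = 79.9 kJ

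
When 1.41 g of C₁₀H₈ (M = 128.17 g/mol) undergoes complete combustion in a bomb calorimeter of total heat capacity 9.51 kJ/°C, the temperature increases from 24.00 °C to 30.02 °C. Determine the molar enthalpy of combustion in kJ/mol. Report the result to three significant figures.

ΔT = 30.02 − 24.00 = 6.02 °C
q_cal = C_cal × ΔT = 9.51 × 6.02 = 57.2502 kJ
n = 1.41 / 128.17 = 0.01100 mol
q_rxn = −q_cal = -57.2502 kJ
ΔH = -57.2502 / 0.01100 = -5204.6 kJ/mol

ΔH = -5200 kJ/mol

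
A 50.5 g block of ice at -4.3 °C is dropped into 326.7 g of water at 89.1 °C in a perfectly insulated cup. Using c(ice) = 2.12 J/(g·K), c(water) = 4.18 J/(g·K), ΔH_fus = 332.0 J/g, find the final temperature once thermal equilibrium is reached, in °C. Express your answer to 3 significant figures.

T_f = 66.2 °C

Heat to bring ice to 0 °C and melt it: q₁ = 50.5×2.12×4.3 + 50.5×332.0 = 17226 J
Heat the water can supply cooling to 0 °C: 326.7×4.18×89.1 = 121675 J > q₁, so all ice melts.
Energy balance: 326.7×4.18×(89.1 − T) = 17226 + 50.5×4.18×(T − 0)
1365.606(89.1 − T) = 17226 + 211.09 T
121675 − 17226 = 1576.696 T
T = 104449 / 1576.696 = 66.245 °C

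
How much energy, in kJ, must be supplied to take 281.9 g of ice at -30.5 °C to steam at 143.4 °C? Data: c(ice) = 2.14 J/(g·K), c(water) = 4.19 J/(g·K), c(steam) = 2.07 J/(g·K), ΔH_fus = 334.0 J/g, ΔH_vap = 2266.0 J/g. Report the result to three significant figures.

q1 (heat ice -30.5→0.0 °C): 281.9 × 2.14 × 30.5 = 18400 J
q2 (melt at 0 °C): 281.9 × 334.0 = 94155 J
q3 (heat water 0.0→100.0 °C): 281.9 × 4.19 × 100.0 = 118116 J
q4 (vaporize at 100 °C): 281.9 × 2266.0 = 638785 J
q5 (heat steam 100.0→143.4 °C): 281.9 × 2.07 × 43.4 = 25325 J
Total: 18400 + 94155 + 118116 + 638785 + 25325 = 894781 J = 895 kJ

q = 895 kJ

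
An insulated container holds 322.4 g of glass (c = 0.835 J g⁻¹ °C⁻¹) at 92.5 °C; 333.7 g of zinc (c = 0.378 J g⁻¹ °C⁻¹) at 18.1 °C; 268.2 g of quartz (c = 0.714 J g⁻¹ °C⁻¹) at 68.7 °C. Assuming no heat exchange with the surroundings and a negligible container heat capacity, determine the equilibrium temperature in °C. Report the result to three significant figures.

T_f = 68.7 °C

Σ mᵢcᵢ(T − Tᵢ) = 0  ⇒  T = Σ mᵢcᵢTᵢ / Σ mᵢcᵢ
Σ mᵢcᵢ = 322.4×0.835 + 333.7×0.378 + 268.2×0.714 = 586.8374
Σ mᵢcᵢTᵢ = 269.204×92.5 + 126.1386×18.1 + 191.4948×68.7 = 40340
T = 40340 / 586.8374 = 68.74 °C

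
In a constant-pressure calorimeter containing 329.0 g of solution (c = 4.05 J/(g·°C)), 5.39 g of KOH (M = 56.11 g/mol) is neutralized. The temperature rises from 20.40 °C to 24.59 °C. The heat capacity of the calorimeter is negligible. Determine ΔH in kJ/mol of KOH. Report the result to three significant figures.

ΔH = -58.1 kJ/mol

|ΔT| = |24.59 − 20.40| = 4.19 °C
|q_surr| = (329.0 × 4.05) × 4.19 = 1332.45 × 4.19 = 5583 J
n(KOH) = 5.39 / 56.11 = 0.09606 mol
Temperature rose, so q_rxn = −|q_surr| = -5.583 kJ
ΔH = q_rxn / n = -58.12 kJ/mol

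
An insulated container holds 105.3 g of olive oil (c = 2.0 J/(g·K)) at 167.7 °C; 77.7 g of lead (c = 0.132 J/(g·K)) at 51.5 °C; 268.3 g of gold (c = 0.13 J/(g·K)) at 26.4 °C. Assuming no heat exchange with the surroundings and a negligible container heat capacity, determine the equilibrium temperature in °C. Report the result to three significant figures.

Σ mᵢcᵢ(T − Tᵢ) = 0  ⇒  T = Σ mᵢcᵢTᵢ / Σ mᵢcᵢ
Σ mᵢcᵢ = 105.3×2.0 + 77.7×0.132 + 268.3×0.13 = 255.7354
Σ mᵢcᵢTᵢ = 210.6×167.7 + 10.2564×51.5 + 34.879×26.4 = 36767
T = 36767 / 255.7354 = 143.8 °C

T_f = 144 °C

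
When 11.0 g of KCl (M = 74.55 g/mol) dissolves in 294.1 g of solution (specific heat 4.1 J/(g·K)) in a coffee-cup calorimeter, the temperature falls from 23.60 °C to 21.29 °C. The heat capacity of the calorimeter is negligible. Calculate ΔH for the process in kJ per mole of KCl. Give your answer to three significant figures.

|ΔT| = |21.29 − 23.60| = 2.31 °C
|q_surr| = (294.1 × 4.1) × 2.31 = 1205.81 × 2.31 = 2785 J
n(KCl) = 11.0 / 74.55 = 0.1476 mol
Temperature fell, so q_rxn = +|q_surr| = 2.785 kJ
ΔH = q_rxn / n = 18.87 kJ/mol

ΔH = 18.9 kJ/mol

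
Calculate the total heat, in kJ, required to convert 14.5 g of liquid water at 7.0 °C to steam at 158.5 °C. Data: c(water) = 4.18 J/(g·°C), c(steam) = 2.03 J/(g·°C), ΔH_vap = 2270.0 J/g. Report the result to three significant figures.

q = 40.3 kJ

q1 (heat water 7.0→100.0 °C): 14.5 × 4.18 × 93.0 = 5637 J
q2 (vaporize at 100 °C): 14.5 × 2270.0 = 32915 J
q3 (heat steam 100.0→158.5 °C): 14.5 × 2.03 × 58.5 = 1722 J
Total: 5637 + 32915 + 1722 = 40274 J = 40.3 kJ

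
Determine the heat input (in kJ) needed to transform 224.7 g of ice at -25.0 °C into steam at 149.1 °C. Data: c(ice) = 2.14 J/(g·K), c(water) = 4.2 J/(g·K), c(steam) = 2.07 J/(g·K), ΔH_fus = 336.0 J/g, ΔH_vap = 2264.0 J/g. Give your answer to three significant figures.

q = 713 kJ

q1 (heat ice -25.0→0.0 °C): 224.7 × 2.14 × 25.0 = 12021 J
q2 (melt at 0 °C): 224.7 × 336.0 = 75499 J
q3 (heat water 0.0→100.0 °C): 224.7 × 4.2 × 100.0 = 94374 J
q4 (vaporize at 100 °C): 224.7 × 2264.0 = 508721 J
q5 (heat steam 100.0→149.1 °C): 224.7 × 2.07 × 49.1 = 22838 J
Total: 12021 + 75499 + 94374 + 508721 + 22838 = 713453 J = 713 kJ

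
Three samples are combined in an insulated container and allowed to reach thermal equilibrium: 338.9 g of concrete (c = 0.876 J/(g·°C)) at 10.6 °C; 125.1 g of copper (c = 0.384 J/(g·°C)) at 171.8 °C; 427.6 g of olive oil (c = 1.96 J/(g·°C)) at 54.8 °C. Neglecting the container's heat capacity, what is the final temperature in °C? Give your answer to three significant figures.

Σ mᵢcᵢ(T − Tᵢ) = 0  ⇒  T = Σ mᵢcᵢTᵢ / Σ mᵢcᵢ
Σ mᵢcᵢ = 338.9×0.876 + 125.1×0.384 + 427.6×1.96 = 1183.0108
Σ mᵢcᵢTᵢ = 296.8764×10.6 + 48.0384×171.8 + 838.096×54.8 = 57328
T = 57328 / 1183.0108 = 48.46 °C

T_f = 48.5 °C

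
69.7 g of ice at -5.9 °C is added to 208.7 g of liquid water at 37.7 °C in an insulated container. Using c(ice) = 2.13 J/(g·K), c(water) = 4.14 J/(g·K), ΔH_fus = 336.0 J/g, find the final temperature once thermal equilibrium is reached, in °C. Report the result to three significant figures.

Heat to bring ice to 0 °C and melt it: q₁ = 69.7×2.13×5.9 + 69.7×336.0 = 24295 J
Heat the water can supply cooling to 0 °C: 208.7×4.14×37.7 = 32573.5 J > q₁, so all ice melts.
Energy balance: 208.7×4.14×(37.7 − T) = 24295 + 69.7×4.14×(T − 0)
864.018(37.7 − T) = 24295 + 288.558 T
32573.5 − 24295 = 1152.576 T
T = 8278.5 / 1152.576 = 7.183 °C

T_f = 7.18 °C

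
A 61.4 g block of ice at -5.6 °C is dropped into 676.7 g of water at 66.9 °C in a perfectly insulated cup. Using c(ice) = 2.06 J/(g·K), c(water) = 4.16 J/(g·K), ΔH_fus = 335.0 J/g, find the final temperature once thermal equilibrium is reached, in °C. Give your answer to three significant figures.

T_f = 54.4 °C

Heat to bring ice to 0 °C and melt it: q₁ = 61.4×2.06×5.6 + 61.4×335.0 = 21277 J
Heat the water can supply cooling to 0 °C: 676.7×4.16×66.9 = 188328 J > q₁, so all ice melts.
Energy balance: 676.7×4.16×(66.9 − T) = 21277 + 61.4×4.16×(T − 0)
2815.072(66.9 − T) = 21277 + 255.424 T
188328 − 21277 = 3070.496 T
T = 167051 / 3070.496 = 54.41 °C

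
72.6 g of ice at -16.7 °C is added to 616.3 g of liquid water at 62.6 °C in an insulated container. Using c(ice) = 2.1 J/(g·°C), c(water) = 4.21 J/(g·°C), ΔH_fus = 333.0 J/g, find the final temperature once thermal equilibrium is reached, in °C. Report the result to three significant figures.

T_f = 46.8 °C

Heat to bring ice to 0 °C and melt it: q₁ = 72.6×2.1×16.7 + 72.6×333.0 = 26722 J
Heat the water can supply cooling to 0 °C: 616.3×4.21×62.6 = 162423 J > q₁, so all ice melts.
Energy balance: 616.3×4.21×(62.6 − T) = 26722 + 72.6×4.21×(T − 0)
2594.623(62.6 − T) = 26722 + 305.646 T
162423 − 26722 = 2900.269 T
T = 135701 / 2900.269 = 46.79 °C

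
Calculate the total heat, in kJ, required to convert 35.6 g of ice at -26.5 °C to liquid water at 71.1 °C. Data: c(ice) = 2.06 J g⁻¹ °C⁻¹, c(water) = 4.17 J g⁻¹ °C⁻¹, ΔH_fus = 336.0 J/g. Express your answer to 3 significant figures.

q = 24.5 kJ

q1 (heat ice -26.5→0.0 °C): 35.6 × 2.06 × 26.5 = 1943 J
q2 (melt at 0 °C): 35.6 × 336.0 = 11962 J
q3 (heat water 0.0→71.1 °C): 35.6 × 4.17 × 71.1 = 10555 J
Total: 1943 + 11962 + 10555 = 24460 J = 24.5 kJ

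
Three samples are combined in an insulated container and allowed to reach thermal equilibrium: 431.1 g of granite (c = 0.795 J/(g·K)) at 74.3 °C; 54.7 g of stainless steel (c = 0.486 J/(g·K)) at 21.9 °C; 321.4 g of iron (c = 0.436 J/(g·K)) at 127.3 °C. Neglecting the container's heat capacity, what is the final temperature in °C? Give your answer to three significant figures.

Σ mᵢcᵢ(T − Tᵢ) = 0  ⇒  T = Σ mᵢcᵢTᵢ / Σ mᵢcᵢ
Σ mᵢcᵢ = 431.1×0.795 + 54.7×0.486 + 321.4×0.436 = 509.4391
Σ mᵢcᵢTᵢ = 342.7245×74.3 + 26.5842×21.9 + 140.1304×127.3 = 43885
T = 43885 / 509.4391 = 86.14 °C

T_f = 86.1 °C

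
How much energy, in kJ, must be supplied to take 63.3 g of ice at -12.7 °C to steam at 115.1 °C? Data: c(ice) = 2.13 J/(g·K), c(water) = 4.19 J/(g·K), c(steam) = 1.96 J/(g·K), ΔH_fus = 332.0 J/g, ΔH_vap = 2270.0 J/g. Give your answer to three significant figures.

q = 195 kJ

q1 (heat ice -12.7→0.0 °C): 63.3 × 2.13 × 12.7 = 1712 J
q2 (melt at 0 °C): 63.3 × 332.0 = 21016 J
q3 (heat water 0.0→100.0 °C): 63.3 × 4.19 × 100.0 = 26523 J
q4 (vaporize at 100 °C): 63.3 × 2270.0 = 143691 J
q5 (heat steam 100.0→115.1 °C): 63.3 × 1.96 × 15.1 = 1873 J
Total: 1712 + 21016 + 26523 + 143691 + 1873 = 194815 J = 195 kJ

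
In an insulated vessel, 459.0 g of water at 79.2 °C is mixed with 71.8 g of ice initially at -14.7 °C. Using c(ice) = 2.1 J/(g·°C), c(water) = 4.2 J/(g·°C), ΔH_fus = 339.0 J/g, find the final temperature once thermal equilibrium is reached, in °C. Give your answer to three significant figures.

Heat to bring ice to 0 °C and melt it: q₁ = 71.8×2.1×14.7 + 71.8×339.0 = 26557 J
Heat the water can supply cooling to 0 °C: 459.0×4.2×79.2 = 152682 J > q₁, so all ice melts.
Energy balance: 459.0×4.2×(79.2 − T) = 26557 + 71.8×4.2×(T − 0)
1927.8(79.2 − T) = 26557 + 301.56 T
152682 − 26557 = 2229.36 T
T = 126125 / 2229.36 = 56.57 °C

T_f = 56.6 °C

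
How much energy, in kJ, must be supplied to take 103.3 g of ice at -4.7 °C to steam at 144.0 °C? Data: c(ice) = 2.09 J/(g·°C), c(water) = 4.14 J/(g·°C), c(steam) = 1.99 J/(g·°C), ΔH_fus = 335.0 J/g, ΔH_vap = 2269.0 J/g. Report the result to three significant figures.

q1 (heat ice -4.7→0.0 °C): 103.3 × 2.09 × 4.7 = 1015 J
q2 (melt at 0 °C): 103.3 × 335.0 = 34606 J
q3 (heat water 0.0→100.0 °C): 103.3 × 4.14 × 100.0 = 42766 J
q4 (vaporize at 100 °C): 103.3 × 2269.0 = 234388 J
q5 (heat steam 100.0→144.0 °C): 103.3 × 1.99 × 44.0 = 9045 J
Total: 1015 + 34606 + 42766 + 234388 + 9045 = 321820 J = 322 kJ

q = 322 kJ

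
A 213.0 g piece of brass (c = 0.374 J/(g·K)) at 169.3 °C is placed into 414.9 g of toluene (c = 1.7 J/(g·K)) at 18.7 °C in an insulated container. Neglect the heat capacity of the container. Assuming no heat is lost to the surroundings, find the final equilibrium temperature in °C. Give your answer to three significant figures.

T_f = 34.0 °C

Heat lost by brass = heat gained by toluene.
(213.0)(0.374)(169.3 − T) = (414.9)(1.7)(T − 18.7)
79.662 (169.3 − T) = 705.33 (T − 18.7)
13487 − 79.662 T = 705.33 T − 13190
26677 = 784.992 T
T = 33.98 °C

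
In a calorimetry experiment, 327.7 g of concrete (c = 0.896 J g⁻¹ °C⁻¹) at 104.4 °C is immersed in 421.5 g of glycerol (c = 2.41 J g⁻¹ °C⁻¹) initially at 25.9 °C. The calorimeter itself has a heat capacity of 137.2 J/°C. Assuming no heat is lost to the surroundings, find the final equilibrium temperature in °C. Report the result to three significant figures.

T_f = 41.8 °C

Heat lost by concrete = heat gained by glycerol + calorimeter.
(327.7)(0.896)(104.4 − T) = [(421.5)(2.41) + 137.2](T − 25.9)
293.6192 (104.4 − T) = 1153.015 (T − 25.9)
30654 − 293.6192 T = 1153.015 T − 29863
60517 = 1446.6342 T
T = 41.83 °C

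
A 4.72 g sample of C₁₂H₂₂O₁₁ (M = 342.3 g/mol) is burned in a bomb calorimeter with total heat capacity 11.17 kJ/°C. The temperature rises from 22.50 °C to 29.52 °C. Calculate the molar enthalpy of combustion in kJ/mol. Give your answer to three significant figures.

ΔH = -5690 kJ/mol

ΔT = 29.52 − 22.50 = 7.02 °C
q_cal = C_cal × ΔT = 11.17 × 7.02 = 78.4134 kJ
n = 4.72 / 342.3 = 0.01379 mol
q_rxn = −q_cal = -78.4134 kJ
ΔH = -78.4134 / 0.01379 = -5686 kJ/mol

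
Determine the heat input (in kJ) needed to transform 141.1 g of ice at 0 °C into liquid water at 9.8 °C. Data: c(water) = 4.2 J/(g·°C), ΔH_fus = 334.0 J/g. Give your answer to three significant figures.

q = 52.9 kJ

q1 (melt at 0 °C): 141.1 × 334.0 = 47127 J
q2 (heat water 0.0→9.8 °C): 141.1 × 4.2 × 9.8 = 5808 J
Total: 47127 + 5808 = 52935 J = 52.9 kJ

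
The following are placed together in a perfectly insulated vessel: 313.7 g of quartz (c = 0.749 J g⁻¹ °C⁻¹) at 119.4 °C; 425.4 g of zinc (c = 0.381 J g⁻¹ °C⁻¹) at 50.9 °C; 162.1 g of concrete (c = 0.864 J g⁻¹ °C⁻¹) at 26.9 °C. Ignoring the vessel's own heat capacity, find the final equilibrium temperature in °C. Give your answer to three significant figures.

T_f = 74.6 °C

Σ mᵢcᵢ(T − Tᵢ) = 0  ⇒  T = Σ mᵢcᵢTᵢ / Σ mᵢcᵢ
Σ mᵢcᵢ = 313.7×0.749 + 425.4×0.381 + 162.1×0.864 = 537.0931
Σ mᵢcᵢTᵢ = 234.9613×119.4 + 162.0774×50.9 + 140.0544×26.9 = 40072
T = 40072 / 537.0931 = 74.61 °C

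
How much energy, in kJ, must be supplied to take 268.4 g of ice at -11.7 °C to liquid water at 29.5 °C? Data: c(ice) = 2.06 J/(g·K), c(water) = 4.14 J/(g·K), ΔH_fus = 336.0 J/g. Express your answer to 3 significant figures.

q = 129 kJ

q1 (heat ice -11.7→0.0 °C): 268.4 × 2.06 × 11.7 = 6469 J
q2 (melt at 0 °C): 268.4 × 336.0 = 90182 J
q3 (heat water 0.0→29.5 °C): 268.4 × 4.14 × 29.5 = 32780 J
Total: 6469 + 90182 + 32780 = 129431 J = 129 kJ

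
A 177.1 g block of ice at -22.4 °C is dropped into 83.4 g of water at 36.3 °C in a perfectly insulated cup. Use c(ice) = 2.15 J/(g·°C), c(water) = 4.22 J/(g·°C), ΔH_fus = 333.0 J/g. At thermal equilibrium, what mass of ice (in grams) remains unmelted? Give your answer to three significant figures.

m_ice remaining = 164 g

Heat to warm all ice to 0 °C: 177.1×2.15×22.4 = 8529.1 J
Heat released by water cooling to 0 °C: 83.4×4.22×36.3 = 12776 J
12776 J < 8529.1 + 177.1×333.0 = 67503.4 J, so not all ice melts; final T = 0 °C.
Heat left for melting: 12776 − 8529.1 = 4246.9 J
Mass melted = 4246.9 / 333.0 = 12.75 g
Ice remaining = 177.1 − 12.75 = 164.35 g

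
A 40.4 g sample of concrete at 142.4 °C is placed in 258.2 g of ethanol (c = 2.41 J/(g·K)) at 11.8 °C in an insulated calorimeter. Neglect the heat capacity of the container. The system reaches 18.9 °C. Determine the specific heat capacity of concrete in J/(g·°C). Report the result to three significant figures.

c = 0.885 J/(g·°C)

q_gained = (258.2 × 2.41) × (18.9 − 11.8) = 4418 J
q_lost = 40.4 × c × (142.4 − 18.9) = 4989.4 c
Set equal: c = 4418 / 4989.4 = 0.885 J/(g·°C)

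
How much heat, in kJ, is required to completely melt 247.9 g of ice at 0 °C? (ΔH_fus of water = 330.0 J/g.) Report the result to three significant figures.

q = m × ΔH_fus = 247.9 × 330.0 = 81810 J = 81.8 kJ

q = 81.8 kJ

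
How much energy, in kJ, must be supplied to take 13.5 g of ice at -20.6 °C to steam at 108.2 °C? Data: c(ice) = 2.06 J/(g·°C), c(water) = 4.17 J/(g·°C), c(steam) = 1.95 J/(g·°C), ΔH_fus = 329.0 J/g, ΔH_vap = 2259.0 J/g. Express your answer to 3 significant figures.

q = 41.4 kJ

q1 (heat ice -20.6→0.0 °C): 13.5 × 2.06 × 20.6 = 573 J
q2 (melt at 0 °C): 13.5 × 329.0 = 4442 J
q3 (heat water 0.0→100.0 °C): 13.5 × 4.17 × 100.0 = 5630 J
q4 (vaporize at 100 °C): 13.5 × 2259.0 = 30497 J
q5 (heat steam 100.0→108.2 °C): 13.5 × 1.95 × 8.2 = 216 J
Total: 573 + 4442 + 5630 + 30497 + 216 = 41358 J = 41.4 kJ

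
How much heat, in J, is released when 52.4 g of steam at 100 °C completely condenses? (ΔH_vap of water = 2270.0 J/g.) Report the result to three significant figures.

q = 119000 J

q = m × ΔH_vap = 52.4 × 2270.0 = 118900 J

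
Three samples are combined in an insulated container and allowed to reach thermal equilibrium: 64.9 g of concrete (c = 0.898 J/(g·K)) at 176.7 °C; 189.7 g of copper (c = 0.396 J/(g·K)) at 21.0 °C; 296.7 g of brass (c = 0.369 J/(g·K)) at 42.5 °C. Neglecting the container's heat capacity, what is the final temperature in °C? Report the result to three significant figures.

T_f = 68.1 °C

Σ mᵢcᵢ(T − Tᵢ) = 0  ⇒  T = Σ mᵢcᵢTᵢ / Σ mᵢcᵢ
Σ mᵢcᵢ = 64.9×0.898 + 189.7×0.396 + 296.7×0.369 = 242.8837
Σ mᵢcᵢTᵢ = 58.2802×176.7 + 75.1212×21.0 + 109.4823×42.5 = 16529
T = 16529 / 242.8837 = 68.05 °C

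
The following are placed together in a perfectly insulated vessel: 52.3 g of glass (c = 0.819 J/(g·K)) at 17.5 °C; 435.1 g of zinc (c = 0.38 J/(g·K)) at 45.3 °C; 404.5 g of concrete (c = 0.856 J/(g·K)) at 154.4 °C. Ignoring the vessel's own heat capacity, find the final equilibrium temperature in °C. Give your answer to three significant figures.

Σ mᵢcᵢ(T − Tᵢ) = 0  ⇒  T = Σ mᵢcᵢTᵢ / Σ mᵢcᵢ
Σ mᵢcᵢ = 52.3×0.819 + 435.1×0.38 + 404.5×0.856 = 554.4237
Σ mᵢcᵢTᵢ = 42.8337×17.5 + 165.338×45.3 + 346.252×154.4 = 61701
T = 61701 / 554.4237 = 111.3 °C

T_f = 111 °C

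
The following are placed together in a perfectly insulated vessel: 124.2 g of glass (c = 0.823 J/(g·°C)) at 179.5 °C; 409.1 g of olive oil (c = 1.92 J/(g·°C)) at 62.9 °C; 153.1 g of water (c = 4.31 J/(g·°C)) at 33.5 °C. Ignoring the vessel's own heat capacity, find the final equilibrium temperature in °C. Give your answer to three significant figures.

Σ mᵢcᵢ(T − Tᵢ) = 0  ⇒  T = Σ mᵢcᵢTᵢ / Σ mᵢcᵢ
Σ mᵢcᵢ = 124.2×0.823 + 409.1×1.92 + 153.1×4.31 = 1547.5496
Σ mᵢcᵢTᵢ = 102.2166×179.5 + 785.472×62.9 + 659.861×33.5 = 89859
T = 89859 / 1547.5496 = 58.07 °C

T_f = 58.1 °C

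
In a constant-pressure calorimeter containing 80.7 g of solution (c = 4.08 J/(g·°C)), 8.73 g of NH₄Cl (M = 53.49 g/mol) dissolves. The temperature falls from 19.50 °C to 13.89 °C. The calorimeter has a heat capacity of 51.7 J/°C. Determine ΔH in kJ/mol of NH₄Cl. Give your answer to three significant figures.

ΔH = 13.1 kJ/mol

|ΔT| = |13.89 − 19.50| = 5.61 °C
|q_surr| = (80.7 × 4.08 + 51.7) × 5.61 = 380.956 × 5.61 = 2137 J
n(NH₄Cl) = 8.73 / 53.49 = 0.1632 mol
Temperature fell, so q_rxn = +|q_surr| = 2.137 kJ
ΔH = q_rxn / n = 13.09 kJ/mol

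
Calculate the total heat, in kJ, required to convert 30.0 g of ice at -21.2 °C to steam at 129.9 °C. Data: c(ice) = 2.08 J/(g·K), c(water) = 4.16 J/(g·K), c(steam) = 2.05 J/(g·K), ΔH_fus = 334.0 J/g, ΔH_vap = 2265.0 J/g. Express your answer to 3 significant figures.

q = 93.6 kJ

q1 (heat ice -21.2→0.0 °C): 30.0 × 2.08 × 21.2 = 1323 J
q2 (melt at 0 °C): 30.0 × 334.0 = 10020 J
q3 (heat water 0.0→100.0 °C): 30.0 × 4.16 × 100.0 = 12480 J
q4 (vaporize at 100 °C): 30.0 × 2265.0 = 67950 J
q5 (heat steam 100.0→129.9 °C): 30.0 × 2.05 × 29.9 = 1839 J
Total: 1323 + 10020 + 12480 + 67950 + 1839 = 93612 J = 93.6 kJ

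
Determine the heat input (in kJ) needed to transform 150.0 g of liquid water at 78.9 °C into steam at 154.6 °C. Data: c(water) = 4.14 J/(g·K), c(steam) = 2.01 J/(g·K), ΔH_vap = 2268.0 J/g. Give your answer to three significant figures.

q = 370 kJ

q1 (heat water 78.9→100.0 °C): 150.0 × 4.14 × 21.1 = 13103 J
q2 (vaporize at 100 °C): 150.0 × 2268.0 = 340200 J
q3 (heat steam 100.0→154.6 °C): 150.0 × 2.01 × 54.6 = 16462 J
Total: 13103 + 340200 + 16462 = 369765 J = 370 kJ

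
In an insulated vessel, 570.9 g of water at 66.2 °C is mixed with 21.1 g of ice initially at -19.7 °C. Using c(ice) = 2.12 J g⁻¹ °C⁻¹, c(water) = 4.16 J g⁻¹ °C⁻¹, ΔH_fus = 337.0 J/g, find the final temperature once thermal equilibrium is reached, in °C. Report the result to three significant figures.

T_f = 60.6 °C

Heat to bring ice to 0 °C and melt it: q₁ = 21.1×2.12×19.7 + 21.1×337.0 = 7991.9 J
Heat the water can supply cooling to 0 °C: 570.9×4.16×66.2 = 157221 J > q₁, so all ice melts.
Energy balance: 570.9×4.16×(66.2 − T) = 7991.9 + 21.1×4.16×(T − 0)
2374.944(66.2 − T) = 7991.9 + 87.776 T
157221 − 7991.9 = 2462.720 T
T = 149229.1 / 2462.720 = 60.60 °C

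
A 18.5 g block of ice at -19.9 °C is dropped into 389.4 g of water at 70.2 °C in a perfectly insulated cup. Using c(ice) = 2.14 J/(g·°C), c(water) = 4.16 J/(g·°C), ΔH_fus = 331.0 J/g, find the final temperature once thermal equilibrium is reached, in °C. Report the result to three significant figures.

Heat to bring ice to 0 °C and melt it: q₁ = 18.5×2.14×19.9 + 18.5×331.0 = 6911.3 J
Heat the water can supply cooling to 0 °C: 389.4×4.16×70.2 = 113717 J > q₁, so all ice melts.
Energy balance: 389.4×4.16×(70.2 − T) = 6911.3 + 18.5×4.16×(T − 0)
1619.904(70.2 − T) = 6911.3 + 76.96 T
113717 − 6911.3 = 1696.864 T
T = 106805.7 / 1696.864 = 62.94 °C

T_f = 62.9 °C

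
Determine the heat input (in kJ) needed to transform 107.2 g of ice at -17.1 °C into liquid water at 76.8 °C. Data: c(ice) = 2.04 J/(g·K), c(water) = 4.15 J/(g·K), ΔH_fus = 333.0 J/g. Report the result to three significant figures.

q1 (heat ice -17.1→0.0 °C): 107.2 × 2.04 × 17.1 = 3740 J
q2 (melt at 0 °C): 107.2 × 333.0 = 35698 J
q3 (heat water 0.0→76.8 °C): 107.2 × 4.15 × 76.8 = 34167 J
Total: 3740 + 35698 + 34167 = 73605 J = 73.6 kJ

q = 73.6 kJ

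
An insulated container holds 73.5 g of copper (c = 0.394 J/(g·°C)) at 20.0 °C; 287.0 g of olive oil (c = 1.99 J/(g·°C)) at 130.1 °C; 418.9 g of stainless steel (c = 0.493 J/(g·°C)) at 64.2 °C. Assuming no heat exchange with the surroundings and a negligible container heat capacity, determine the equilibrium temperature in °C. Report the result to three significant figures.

T_f = 109 °C

Σ mᵢcᵢ(T − Tᵢ) = 0  ⇒  T = Σ mᵢcᵢTᵢ / Σ mᵢcᵢ
Σ mᵢcᵢ = 73.5×0.394 + 287.0×1.99 + 418.9×0.493 = 806.6067
Σ mᵢcᵢTᵢ = 28.959×20.0 + 571.13×130.1 + 206.5177×64.2 = 88142
T = 88142 / 806.6067 = 109.3 °C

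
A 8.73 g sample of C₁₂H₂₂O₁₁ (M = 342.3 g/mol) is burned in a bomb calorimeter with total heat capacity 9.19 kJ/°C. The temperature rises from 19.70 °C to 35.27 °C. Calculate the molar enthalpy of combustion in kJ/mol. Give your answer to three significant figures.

ΔH = -5610 kJ/mol

ΔT = 35.27 − 19.70 = 15.57 °C
q_cal = C_cal × ΔT = 9.19 × 15.57 = 143.0883 kJ
n = 8.73 / 342.3 = 0.02550 mol
q_rxn = −q_cal = -143.0883 kJ
ΔH = -143.0883 / 0.02550 = -5611 kJ/mol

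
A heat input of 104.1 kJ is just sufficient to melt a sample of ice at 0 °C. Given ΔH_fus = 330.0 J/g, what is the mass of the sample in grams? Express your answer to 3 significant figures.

m = 315 g

m = q / ΔH_fus = 104100 J / 330.0 J/g = 315 g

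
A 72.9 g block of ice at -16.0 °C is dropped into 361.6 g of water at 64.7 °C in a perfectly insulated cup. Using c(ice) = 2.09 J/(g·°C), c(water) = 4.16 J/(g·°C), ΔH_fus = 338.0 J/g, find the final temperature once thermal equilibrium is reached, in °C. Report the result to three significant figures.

Heat to bring ice to 0 °C and melt it: q₁ = 72.9×2.09×16.0 + 72.9×338.0 = 27078 J
Heat the water can supply cooling to 0 °C: 361.6×4.16×64.7 = 97325.4 J > q₁, so all ice melts.
Energy balance: 361.6×4.16×(64.7 − T) = 27078 + 72.9×4.16×(T − 0)
1504.256(64.7 − T) = 27078 + 303.264 T
97325.4 − 27078 = 1807.520 T
T = 70247.4 / 1807.520 = 38.86 °C

T_f = 38.9 °C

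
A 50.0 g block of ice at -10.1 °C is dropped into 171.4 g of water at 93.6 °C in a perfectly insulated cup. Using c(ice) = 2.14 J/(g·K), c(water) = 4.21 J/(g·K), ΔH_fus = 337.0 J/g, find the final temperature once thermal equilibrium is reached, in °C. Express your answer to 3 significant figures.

T_f = 53.2 °C

Heat to bring ice to 0 °C and melt it: q₁ = 50.0×2.14×10.1 + 50.0×337.0 = 17931 J
Heat the water can supply cooling to 0 °C: 171.4×4.21×93.6 = 67541.2 J > q₁, so all ice melts.
Energy balance: 171.4×4.21×(93.6 − T) = 17931 + 50.0×4.21×(T − 0)
721.594(93.6 − T) = 17931 + 210.5 T
67541.2 − 17931 = 932.094 T
T = 49610.2 / 932.094 = 53.22 °C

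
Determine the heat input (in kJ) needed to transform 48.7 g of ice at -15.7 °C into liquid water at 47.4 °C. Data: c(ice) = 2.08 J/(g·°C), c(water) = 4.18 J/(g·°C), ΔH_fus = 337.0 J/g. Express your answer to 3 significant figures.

q = 27.7 kJ

q1 (heat ice -15.7→0.0 °C): 48.7 × 2.08 × 15.7 = 1590 J
q2 (melt at 0 °C): 48.7 × 337.0 = 16412 J
q3 (heat water 0.0→47.4 °C): 48.7 × 4.18 × 47.4 = 9649 J
Total: 1590 + 16412 + 9649 = 27651 J = 27.7 kJ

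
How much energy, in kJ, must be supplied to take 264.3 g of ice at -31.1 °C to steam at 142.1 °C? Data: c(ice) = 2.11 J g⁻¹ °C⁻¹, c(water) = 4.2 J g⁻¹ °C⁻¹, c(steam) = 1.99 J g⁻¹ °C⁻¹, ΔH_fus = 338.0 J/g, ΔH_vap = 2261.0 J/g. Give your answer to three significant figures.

q1 (heat ice -31.1→0.0 °C): 264.3 × 2.11 × 31.1 = 17344 J
q2 (melt at 0 °C): 264.3 × 338.0 = 89333 J
q3 (heat water 0.0→100.0 °C): 264.3 × 4.2 × 100.0 = 111006 J
q4 (vaporize at 100 °C): 264.3 × 2261.0 = 597582 J
q5 (heat steam 100.0→142.1 °C): 264.3 × 1.99 × 42.1 = 22143 J
Total: 17344 + 89333 + 111006 + 597582 + 22143 = 837408 J = 837 kJ

q = 837 kJ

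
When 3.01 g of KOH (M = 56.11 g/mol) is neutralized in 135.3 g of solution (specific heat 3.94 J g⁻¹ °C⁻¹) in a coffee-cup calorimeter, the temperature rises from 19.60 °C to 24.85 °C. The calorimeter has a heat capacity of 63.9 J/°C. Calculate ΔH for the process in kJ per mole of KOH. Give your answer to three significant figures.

ΔH = -58.4 kJ/mol

|ΔT| = |24.85 − 19.60| = 5.25 °C
|q_surr| = (135.3 × 3.94 + 63.9) × 5.25 = 596.982 × 5.25 = 3134 J
n(KOH) = 3.01 / 56.11 = 0.05364 mol
Temperature rose, so q_rxn = −|q_surr| = -3.134 kJ
ΔH = q_rxn / n = -58.43 kJ/mol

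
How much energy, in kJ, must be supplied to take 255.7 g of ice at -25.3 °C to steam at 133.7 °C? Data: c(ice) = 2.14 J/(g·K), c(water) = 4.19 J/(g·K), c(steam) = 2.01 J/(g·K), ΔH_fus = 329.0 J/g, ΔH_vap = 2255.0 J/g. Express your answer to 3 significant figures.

q1 (heat ice -25.3→0.0 °C): 255.7 × 2.14 × 25.3 = 13844 J
q2 (melt at 0 °C): 255.7 × 329.0 = 84125 J
q3 (heat water 0.0→100.0 °C): 255.7 × 4.19 × 100.0 = 107138 J
q4 (vaporize at 100 °C): 255.7 × 2255.0 = 576604 J
q5 (heat steam 100.0→133.7 °C): 255.7 × 2.01 × 33.7 = 17320 J
Total: 13844 + 84125 + 107138 + 576604 + 17320 = 799031 J = 799 kJ

q = 799 kJ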